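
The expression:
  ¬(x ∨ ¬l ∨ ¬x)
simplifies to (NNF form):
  False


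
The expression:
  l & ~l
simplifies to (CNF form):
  False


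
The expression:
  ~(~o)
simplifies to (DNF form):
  o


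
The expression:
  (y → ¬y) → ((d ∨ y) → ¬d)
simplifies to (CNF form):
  y ∨ ¬d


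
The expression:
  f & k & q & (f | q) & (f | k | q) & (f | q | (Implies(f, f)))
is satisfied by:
  {f: True, q: True, k: True}


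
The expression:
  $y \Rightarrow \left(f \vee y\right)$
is always true.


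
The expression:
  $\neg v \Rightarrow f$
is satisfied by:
  {v: True, f: True}
  {v: True, f: False}
  {f: True, v: False}


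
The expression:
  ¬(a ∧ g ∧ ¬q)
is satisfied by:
  {q: True, g: False, a: False}
  {g: False, a: False, q: False}
  {a: True, q: True, g: False}
  {a: True, g: False, q: False}
  {q: True, g: True, a: False}
  {g: True, q: False, a: False}
  {a: True, g: True, q: True}


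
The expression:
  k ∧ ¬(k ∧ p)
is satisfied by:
  {k: True, p: False}


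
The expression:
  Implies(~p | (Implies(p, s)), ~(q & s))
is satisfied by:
  {s: False, q: False}
  {q: True, s: False}
  {s: True, q: False}


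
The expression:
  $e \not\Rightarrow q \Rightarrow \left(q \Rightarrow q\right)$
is always true.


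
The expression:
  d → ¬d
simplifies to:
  ¬d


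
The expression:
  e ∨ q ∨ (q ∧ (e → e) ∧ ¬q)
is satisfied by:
  {q: True, e: True}
  {q: True, e: False}
  {e: True, q: False}


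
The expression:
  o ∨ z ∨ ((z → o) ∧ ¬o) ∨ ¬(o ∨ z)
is always true.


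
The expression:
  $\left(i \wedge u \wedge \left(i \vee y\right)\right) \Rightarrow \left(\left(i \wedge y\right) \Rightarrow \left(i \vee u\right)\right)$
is always true.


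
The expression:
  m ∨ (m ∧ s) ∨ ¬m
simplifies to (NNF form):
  True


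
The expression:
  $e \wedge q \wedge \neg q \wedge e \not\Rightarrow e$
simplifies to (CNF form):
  $\text{False}$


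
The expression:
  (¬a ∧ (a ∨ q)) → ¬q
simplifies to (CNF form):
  a ∨ ¬q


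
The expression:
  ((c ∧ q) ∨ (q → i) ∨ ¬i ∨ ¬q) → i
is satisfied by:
  {i: True}


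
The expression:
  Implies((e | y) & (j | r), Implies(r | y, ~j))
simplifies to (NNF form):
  ~j | (~e & ~y) | (~r & ~y)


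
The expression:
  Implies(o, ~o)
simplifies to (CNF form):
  ~o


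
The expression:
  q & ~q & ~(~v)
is never true.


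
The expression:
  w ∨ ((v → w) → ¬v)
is always true.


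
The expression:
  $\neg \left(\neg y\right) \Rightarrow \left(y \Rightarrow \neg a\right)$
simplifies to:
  $\neg a \vee \neg y$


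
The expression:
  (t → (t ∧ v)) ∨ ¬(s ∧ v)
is always true.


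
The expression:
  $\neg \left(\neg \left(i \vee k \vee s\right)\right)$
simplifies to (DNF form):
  $i \vee k \vee s$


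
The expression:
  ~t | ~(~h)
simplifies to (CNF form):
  h | ~t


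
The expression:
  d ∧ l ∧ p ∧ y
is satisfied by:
  {p: True, d: True, y: True, l: True}


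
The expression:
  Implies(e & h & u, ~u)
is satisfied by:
  {h: False, e: False, u: False}
  {u: True, h: False, e: False}
  {e: True, h: False, u: False}
  {u: True, e: True, h: False}
  {h: True, u: False, e: False}
  {u: True, h: True, e: False}
  {e: True, h: True, u: False}


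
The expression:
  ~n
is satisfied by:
  {n: False}


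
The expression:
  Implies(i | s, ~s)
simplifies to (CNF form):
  ~s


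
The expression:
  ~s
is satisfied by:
  {s: False}


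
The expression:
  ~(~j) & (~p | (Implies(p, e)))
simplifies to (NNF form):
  j & (e | ~p)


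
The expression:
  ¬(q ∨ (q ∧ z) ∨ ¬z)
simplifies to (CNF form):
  z ∧ ¬q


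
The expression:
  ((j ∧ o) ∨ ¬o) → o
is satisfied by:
  {o: True}


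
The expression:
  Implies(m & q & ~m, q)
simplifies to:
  True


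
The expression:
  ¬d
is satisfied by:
  {d: False}


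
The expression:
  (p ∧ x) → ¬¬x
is always true.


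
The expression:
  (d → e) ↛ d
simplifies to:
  ¬d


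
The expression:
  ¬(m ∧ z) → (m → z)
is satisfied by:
  {z: True, m: False}
  {m: False, z: False}
  {m: True, z: True}


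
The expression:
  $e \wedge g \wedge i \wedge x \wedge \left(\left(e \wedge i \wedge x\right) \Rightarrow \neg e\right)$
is never true.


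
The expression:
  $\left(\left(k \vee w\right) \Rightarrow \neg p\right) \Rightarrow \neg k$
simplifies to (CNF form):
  $p \vee \neg k$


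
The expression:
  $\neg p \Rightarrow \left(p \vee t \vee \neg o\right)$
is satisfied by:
  {t: True, p: True, o: False}
  {t: True, p: False, o: False}
  {p: True, t: False, o: False}
  {t: False, p: False, o: False}
  {t: True, o: True, p: True}
  {t: True, o: True, p: False}
  {o: True, p: True, t: False}


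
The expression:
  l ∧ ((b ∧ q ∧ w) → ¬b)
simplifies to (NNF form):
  l ∧ (¬b ∨ ¬q ∨ ¬w)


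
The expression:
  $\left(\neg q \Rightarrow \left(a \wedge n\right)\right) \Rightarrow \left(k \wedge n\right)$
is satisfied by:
  {k: True, a: False, q: False, n: False}
  {n: False, a: False, k: False, q: False}
  {n: True, k: True, a: False, q: False}
  {n: True, a: False, k: False, q: False}
  {k: True, a: True, n: False, q: False}
  {a: True, n: False, k: False, q: False}
  {n: True, k: True, a: True, q: False}
  {q: True, n: True, k: True, a: False}
  {q: True, n: True, k: True, a: True}


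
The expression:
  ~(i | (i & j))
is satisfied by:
  {i: False}


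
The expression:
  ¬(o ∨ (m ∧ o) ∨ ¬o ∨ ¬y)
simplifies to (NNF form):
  False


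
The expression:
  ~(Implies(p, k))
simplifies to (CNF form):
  p & ~k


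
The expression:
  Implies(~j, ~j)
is always true.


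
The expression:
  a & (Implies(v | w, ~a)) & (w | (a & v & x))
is never true.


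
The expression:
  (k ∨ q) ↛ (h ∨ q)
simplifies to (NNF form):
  k ∧ ¬h ∧ ¬q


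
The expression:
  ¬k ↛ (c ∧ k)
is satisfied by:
  {k: False}


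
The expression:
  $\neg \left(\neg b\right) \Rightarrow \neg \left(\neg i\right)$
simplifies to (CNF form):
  $i \vee \neg b$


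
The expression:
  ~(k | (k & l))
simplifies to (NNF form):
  ~k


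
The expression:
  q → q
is always true.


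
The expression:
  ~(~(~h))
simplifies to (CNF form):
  ~h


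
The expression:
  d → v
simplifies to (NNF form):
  v ∨ ¬d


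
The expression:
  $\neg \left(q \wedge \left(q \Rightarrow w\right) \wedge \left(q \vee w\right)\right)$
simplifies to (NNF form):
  $\neg q \vee \neg w$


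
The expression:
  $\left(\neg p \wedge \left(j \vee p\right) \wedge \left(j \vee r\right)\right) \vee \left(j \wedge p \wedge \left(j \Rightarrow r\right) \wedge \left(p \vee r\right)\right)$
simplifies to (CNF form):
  $j \wedge \left(r \vee \neg p\right)$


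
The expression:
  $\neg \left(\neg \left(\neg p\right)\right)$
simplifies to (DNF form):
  $\neg p$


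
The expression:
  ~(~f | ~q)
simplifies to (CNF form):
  f & q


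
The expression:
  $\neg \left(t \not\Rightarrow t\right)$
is always true.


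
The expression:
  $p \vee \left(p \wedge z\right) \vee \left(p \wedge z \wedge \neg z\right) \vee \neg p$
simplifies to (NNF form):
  $\text{True}$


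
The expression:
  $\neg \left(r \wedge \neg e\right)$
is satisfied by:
  {e: True, r: False}
  {r: False, e: False}
  {r: True, e: True}


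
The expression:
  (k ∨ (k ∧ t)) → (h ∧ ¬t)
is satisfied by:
  {h: True, t: False, k: False}
  {t: False, k: False, h: False}
  {h: True, t: True, k: False}
  {t: True, h: False, k: False}
  {k: True, h: True, t: False}


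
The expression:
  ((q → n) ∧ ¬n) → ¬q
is always true.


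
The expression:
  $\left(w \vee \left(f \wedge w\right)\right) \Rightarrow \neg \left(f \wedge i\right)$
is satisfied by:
  {w: False, i: False, f: False}
  {f: True, w: False, i: False}
  {i: True, w: False, f: False}
  {f: True, i: True, w: False}
  {w: True, f: False, i: False}
  {f: True, w: True, i: False}
  {i: True, w: True, f: False}


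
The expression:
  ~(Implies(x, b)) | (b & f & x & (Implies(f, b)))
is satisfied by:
  {x: True, f: True, b: False}
  {x: True, f: False, b: False}
  {x: True, b: True, f: True}


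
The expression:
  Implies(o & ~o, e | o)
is always true.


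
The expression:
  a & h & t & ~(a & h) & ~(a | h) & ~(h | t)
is never true.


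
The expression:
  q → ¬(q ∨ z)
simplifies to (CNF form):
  ¬q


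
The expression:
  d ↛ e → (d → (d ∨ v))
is always true.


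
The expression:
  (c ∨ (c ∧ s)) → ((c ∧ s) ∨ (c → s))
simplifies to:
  s ∨ ¬c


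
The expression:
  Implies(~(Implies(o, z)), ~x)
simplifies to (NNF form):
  z | ~o | ~x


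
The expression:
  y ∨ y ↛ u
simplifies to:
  y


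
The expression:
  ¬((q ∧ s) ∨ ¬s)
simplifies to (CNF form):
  s ∧ ¬q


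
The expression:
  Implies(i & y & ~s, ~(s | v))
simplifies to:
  s | ~i | ~v | ~y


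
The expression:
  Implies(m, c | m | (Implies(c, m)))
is always true.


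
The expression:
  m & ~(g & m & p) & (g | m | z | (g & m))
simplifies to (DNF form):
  (m & ~g) | (m & ~p)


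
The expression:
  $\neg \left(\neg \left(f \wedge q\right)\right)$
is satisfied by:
  {f: True, q: True}


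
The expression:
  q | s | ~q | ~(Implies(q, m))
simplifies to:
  True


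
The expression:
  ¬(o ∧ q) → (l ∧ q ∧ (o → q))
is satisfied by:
  {o: True, l: True, q: True}
  {o: True, q: True, l: False}
  {l: True, q: True, o: False}


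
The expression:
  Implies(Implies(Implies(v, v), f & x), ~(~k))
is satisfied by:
  {k: True, x: False, f: False}
  {k: False, x: False, f: False}
  {f: True, k: True, x: False}
  {f: True, k: False, x: False}
  {x: True, k: True, f: False}
  {x: True, k: False, f: False}
  {x: True, f: True, k: True}


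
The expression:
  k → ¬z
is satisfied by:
  {k: False, z: False}
  {z: True, k: False}
  {k: True, z: False}


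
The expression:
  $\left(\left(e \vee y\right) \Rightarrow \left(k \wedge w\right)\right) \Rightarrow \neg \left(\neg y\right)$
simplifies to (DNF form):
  $y \vee \left(e \wedge \neg k\right) \vee \left(e \wedge \neg w\right)$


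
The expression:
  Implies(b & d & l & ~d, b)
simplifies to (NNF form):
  True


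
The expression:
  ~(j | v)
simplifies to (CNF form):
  ~j & ~v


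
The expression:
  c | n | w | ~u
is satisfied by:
  {n: True, c: True, w: True, u: False}
  {n: True, c: True, u: False, w: False}
  {n: True, w: True, u: False, c: False}
  {n: True, u: False, w: False, c: False}
  {c: True, w: True, u: False, n: False}
  {c: True, u: False, w: False, n: False}
  {w: True, c: False, u: False, n: False}
  {c: False, u: False, w: False, n: False}
  {c: True, n: True, u: True, w: True}
  {c: True, n: True, u: True, w: False}
  {n: True, u: True, w: True, c: False}
  {n: True, u: True, c: False, w: False}
  {w: True, u: True, c: True, n: False}
  {u: True, c: True, n: False, w: False}
  {u: True, w: True, n: False, c: False}


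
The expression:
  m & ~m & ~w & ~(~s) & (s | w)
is never true.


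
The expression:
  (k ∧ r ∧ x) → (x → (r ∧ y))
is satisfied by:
  {y: True, k: False, x: False, r: False}
  {y: False, k: False, x: False, r: False}
  {r: True, y: True, k: False, x: False}
  {r: True, y: False, k: False, x: False}
  {y: True, x: True, r: False, k: False}
  {x: True, r: False, k: False, y: False}
  {r: True, x: True, y: True, k: False}
  {r: True, x: True, y: False, k: False}
  {y: True, k: True, r: False, x: False}
  {k: True, r: False, x: False, y: False}
  {y: True, r: True, k: True, x: False}
  {r: True, k: True, y: False, x: False}
  {y: True, x: True, k: True, r: False}
  {x: True, k: True, r: False, y: False}
  {r: True, x: True, k: True, y: True}


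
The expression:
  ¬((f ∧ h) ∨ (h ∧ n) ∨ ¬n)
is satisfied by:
  {n: True, h: False}


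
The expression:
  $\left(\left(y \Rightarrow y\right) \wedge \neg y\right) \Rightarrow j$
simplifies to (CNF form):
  $j \vee y$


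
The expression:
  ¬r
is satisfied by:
  {r: False}


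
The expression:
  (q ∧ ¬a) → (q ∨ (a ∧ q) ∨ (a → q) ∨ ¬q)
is always true.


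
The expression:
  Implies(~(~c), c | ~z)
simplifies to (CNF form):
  True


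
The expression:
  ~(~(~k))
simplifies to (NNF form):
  ~k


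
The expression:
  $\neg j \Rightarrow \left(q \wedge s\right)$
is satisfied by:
  {q: True, j: True, s: True}
  {q: True, j: True, s: False}
  {j: True, s: True, q: False}
  {j: True, s: False, q: False}
  {q: True, s: True, j: False}


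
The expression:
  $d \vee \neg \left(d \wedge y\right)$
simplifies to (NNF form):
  $\text{True}$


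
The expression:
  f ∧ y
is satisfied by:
  {f: True, y: True}


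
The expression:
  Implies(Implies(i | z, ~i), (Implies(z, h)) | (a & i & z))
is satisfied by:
  {i: True, h: True, z: False}
  {i: True, h: False, z: False}
  {h: True, i: False, z: False}
  {i: False, h: False, z: False}
  {i: True, z: True, h: True}
  {i: True, z: True, h: False}
  {z: True, h: True, i: False}


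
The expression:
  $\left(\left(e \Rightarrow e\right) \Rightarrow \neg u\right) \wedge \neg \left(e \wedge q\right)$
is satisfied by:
  {e: False, u: False, q: False}
  {q: True, e: False, u: False}
  {e: True, q: False, u: False}


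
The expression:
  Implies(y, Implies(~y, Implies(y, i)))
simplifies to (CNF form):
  True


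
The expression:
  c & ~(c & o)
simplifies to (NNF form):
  c & ~o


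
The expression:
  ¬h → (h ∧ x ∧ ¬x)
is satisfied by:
  {h: True}


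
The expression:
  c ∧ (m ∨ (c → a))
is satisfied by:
  {c: True, a: True, m: True}
  {c: True, a: True, m: False}
  {c: True, m: True, a: False}


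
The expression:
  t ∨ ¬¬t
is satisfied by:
  {t: True}


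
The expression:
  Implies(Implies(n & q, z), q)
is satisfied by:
  {q: True}


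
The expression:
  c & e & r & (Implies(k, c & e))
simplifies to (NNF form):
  c & e & r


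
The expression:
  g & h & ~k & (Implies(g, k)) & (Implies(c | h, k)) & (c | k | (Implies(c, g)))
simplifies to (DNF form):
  False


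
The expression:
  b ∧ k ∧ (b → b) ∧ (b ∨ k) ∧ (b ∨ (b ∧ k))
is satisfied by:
  {b: True, k: True}


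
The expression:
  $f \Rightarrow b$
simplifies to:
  $b \vee \neg f$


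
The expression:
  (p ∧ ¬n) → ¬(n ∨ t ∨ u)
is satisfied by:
  {n: True, t: False, p: False, u: False}
  {n: True, u: True, t: False, p: False}
  {n: True, t: True, p: False, u: False}
  {n: True, u: True, t: True, p: False}
  {u: False, t: False, p: False, n: False}
  {u: True, t: False, p: False, n: False}
  {t: True, u: False, p: False, n: False}
  {u: True, t: True, p: False, n: False}
  {p: True, n: True, u: False, t: False}
  {u: True, p: True, n: True, t: False}
  {p: True, n: True, t: True, u: False}
  {u: True, p: True, n: True, t: True}
  {p: True, n: False, t: False, u: False}


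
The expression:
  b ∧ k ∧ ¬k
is never true.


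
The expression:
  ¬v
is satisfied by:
  {v: False}


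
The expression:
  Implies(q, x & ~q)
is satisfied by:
  {q: False}


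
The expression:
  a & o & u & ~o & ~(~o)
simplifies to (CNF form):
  False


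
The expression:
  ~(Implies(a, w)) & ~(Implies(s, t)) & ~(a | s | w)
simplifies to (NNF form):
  False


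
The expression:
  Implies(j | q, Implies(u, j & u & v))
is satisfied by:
  {v: True, j: False, u: False, q: False}
  {v: False, j: False, u: False, q: False}
  {q: True, v: True, j: False, u: False}
  {q: True, v: False, j: False, u: False}
  {v: True, j: True, q: False, u: False}
  {j: True, q: False, u: False, v: False}
  {q: True, v: True, j: True, u: False}
  {q: True, j: True, v: False, u: False}
  {v: True, u: True, q: False, j: False}
  {u: True, q: False, j: False, v: False}
  {v: True, u: True, j: True, q: False}
  {q: True, v: True, u: True, j: True}


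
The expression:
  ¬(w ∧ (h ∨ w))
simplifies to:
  ¬w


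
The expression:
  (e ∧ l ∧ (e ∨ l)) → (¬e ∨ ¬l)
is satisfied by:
  {l: False, e: False}
  {e: True, l: False}
  {l: True, e: False}


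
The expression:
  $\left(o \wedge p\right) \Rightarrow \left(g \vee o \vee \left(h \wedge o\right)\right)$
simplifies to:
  $\text{True}$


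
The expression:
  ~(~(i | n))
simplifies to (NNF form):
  i | n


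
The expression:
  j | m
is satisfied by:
  {m: True, j: True}
  {m: True, j: False}
  {j: True, m: False}


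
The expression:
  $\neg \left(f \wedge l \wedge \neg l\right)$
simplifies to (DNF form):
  $\text{True}$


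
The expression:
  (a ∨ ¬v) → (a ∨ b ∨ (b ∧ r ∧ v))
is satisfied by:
  {a: True, b: True, v: True}
  {a: True, b: True, v: False}
  {a: True, v: True, b: False}
  {a: True, v: False, b: False}
  {b: True, v: True, a: False}
  {b: True, v: False, a: False}
  {v: True, b: False, a: False}


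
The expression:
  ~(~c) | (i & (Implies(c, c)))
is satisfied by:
  {i: True, c: True}
  {i: True, c: False}
  {c: True, i: False}


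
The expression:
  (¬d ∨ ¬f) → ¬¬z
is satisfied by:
  {d: True, z: True, f: True}
  {d: True, z: True, f: False}
  {z: True, f: True, d: False}
  {z: True, f: False, d: False}
  {d: True, f: True, z: False}


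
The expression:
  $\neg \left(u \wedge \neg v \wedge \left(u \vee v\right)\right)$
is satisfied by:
  {v: True, u: False}
  {u: False, v: False}
  {u: True, v: True}


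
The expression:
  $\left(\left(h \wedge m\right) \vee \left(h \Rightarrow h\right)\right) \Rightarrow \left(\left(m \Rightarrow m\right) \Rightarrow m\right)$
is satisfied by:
  {m: True}


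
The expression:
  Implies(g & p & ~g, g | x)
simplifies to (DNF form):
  True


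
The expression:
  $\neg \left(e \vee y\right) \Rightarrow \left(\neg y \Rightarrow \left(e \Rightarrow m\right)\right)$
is always true.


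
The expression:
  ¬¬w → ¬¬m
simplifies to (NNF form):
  m ∨ ¬w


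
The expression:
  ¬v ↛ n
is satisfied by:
  {n: False, v: False}


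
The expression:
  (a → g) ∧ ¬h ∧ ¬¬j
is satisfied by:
  {j: True, g: True, a: False, h: False}
  {j: True, g: False, a: False, h: False}
  {j: True, a: True, g: True, h: False}


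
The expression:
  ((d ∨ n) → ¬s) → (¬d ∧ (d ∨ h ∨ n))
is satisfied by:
  {n: True, s: True, h: True, d: False}
  {n: True, s: True, h: False, d: False}
  {n: True, h: True, s: False, d: False}
  {n: True, h: False, s: False, d: False}
  {s: True, h: True, n: False, d: False}
  {s: False, h: True, n: False, d: False}
  {n: True, d: True, s: True, h: True}
  {n: True, d: True, s: True, h: False}
  {d: True, s: True, h: True, n: False}
  {d: True, s: True, h: False, n: False}


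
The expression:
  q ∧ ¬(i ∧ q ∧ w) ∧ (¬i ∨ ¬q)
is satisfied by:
  {q: True, i: False}


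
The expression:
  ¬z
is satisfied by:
  {z: False}


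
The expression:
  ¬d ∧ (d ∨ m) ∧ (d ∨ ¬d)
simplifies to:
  m ∧ ¬d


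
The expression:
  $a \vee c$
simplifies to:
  $a \vee c$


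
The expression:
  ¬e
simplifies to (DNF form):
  ¬e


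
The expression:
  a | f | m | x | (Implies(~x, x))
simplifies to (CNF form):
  a | f | m | x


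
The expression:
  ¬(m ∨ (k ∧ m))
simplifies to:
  ¬m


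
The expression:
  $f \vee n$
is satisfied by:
  {n: True, f: True}
  {n: True, f: False}
  {f: True, n: False}


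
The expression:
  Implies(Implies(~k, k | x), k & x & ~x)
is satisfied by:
  {x: False, k: False}


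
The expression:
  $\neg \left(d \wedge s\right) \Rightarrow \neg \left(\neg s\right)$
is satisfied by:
  {s: True}


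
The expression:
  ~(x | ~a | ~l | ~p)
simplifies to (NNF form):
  a & l & p & ~x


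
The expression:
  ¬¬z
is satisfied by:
  {z: True}


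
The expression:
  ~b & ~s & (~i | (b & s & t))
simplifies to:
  ~b & ~i & ~s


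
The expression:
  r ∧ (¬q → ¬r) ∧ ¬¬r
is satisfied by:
  {r: True, q: True}


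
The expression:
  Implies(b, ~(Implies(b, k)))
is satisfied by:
  {k: False, b: False}
  {b: True, k: False}
  {k: True, b: False}


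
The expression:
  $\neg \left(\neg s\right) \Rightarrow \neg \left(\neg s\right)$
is always true.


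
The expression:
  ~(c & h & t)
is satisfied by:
  {h: False, c: False, t: False}
  {t: True, h: False, c: False}
  {c: True, h: False, t: False}
  {t: True, c: True, h: False}
  {h: True, t: False, c: False}
  {t: True, h: True, c: False}
  {c: True, h: True, t: False}


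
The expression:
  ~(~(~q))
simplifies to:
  ~q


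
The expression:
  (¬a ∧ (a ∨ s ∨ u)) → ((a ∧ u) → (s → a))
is always true.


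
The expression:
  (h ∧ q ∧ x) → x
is always true.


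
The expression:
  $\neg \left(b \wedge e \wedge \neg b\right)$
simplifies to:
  $\text{True}$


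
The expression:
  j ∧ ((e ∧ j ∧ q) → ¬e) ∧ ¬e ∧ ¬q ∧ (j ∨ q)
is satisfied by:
  {j: True, q: False, e: False}


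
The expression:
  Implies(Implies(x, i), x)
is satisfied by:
  {x: True}


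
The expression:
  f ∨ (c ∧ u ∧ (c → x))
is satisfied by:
  {u: True, f: True, x: True, c: True}
  {u: True, f: True, x: True, c: False}
  {u: True, f: True, c: True, x: False}
  {u: True, f: True, c: False, x: False}
  {f: True, x: True, c: True, u: False}
  {f: True, x: True, c: False, u: False}
  {f: True, x: False, c: True, u: False}
  {f: True, x: False, c: False, u: False}
  {u: True, x: True, c: True, f: False}


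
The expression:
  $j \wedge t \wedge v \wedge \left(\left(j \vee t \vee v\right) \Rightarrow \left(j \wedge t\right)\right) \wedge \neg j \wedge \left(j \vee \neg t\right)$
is never true.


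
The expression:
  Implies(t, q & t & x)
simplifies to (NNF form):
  ~t | (q & x)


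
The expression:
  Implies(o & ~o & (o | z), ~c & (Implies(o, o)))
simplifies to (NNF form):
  True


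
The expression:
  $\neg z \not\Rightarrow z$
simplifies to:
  $\neg z$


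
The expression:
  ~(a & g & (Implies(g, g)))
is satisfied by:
  {g: False, a: False}
  {a: True, g: False}
  {g: True, a: False}


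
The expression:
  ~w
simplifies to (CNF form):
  ~w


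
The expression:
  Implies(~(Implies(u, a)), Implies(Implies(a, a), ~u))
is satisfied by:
  {a: True, u: False}
  {u: False, a: False}
  {u: True, a: True}


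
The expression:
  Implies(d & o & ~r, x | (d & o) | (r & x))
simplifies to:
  True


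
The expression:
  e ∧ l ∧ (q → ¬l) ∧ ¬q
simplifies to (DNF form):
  e ∧ l ∧ ¬q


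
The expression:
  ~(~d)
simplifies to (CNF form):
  d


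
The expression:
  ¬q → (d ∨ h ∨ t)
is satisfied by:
  {t: True, d: True, q: True, h: True}
  {t: True, d: True, q: True, h: False}
  {t: True, d: True, h: True, q: False}
  {t: True, d: True, h: False, q: False}
  {t: True, q: True, h: True, d: False}
  {t: True, q: True, h: False, d: False}
  {t: True, q: False, h: True, d: False}
  {t: True, q: False, h: False, d: False}
  {d: True, q: True, h: True, t: False}
  {d: True, q: True, h: False, t: False}
  {d: True, h: True, q: False, t: False}
  {d: True, h: False, q: False, t: False}
  {q: True, h: True, d: False, t: False}
  {q: True, d: False, h: False, t: False}
  {h: True, d: False, q: False, t: False}


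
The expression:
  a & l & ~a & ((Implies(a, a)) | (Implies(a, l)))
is never true.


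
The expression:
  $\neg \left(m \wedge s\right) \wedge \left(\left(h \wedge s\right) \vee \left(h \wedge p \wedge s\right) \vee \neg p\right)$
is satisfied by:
  {h: True, s: False, m: False, p: False}
  {h: False, s: False, m: False, p: False}
  {h: True, m: True, s: False, p: False}
  {m: True, h: False, s: False, p: False}
  {h: True, s: True, m: False, p: False}
  {s: True, h: False, m: False, p: False}
  {p: True, h: True, s: True, m: False}


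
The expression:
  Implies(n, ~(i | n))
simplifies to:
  ~n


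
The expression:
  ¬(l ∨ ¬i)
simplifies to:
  i ∧ ¬l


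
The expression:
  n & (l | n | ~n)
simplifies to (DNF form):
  n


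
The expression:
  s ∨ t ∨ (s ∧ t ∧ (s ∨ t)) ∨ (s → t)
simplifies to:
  True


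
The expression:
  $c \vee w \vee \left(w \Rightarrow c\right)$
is always true.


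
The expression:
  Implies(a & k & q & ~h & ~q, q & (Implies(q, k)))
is always true.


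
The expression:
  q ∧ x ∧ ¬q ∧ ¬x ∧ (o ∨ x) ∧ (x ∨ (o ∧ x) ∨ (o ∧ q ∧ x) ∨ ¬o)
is never true.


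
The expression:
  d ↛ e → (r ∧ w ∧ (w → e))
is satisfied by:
  {e: True, d: False}
  {d: False, e: False}
  {d: True, e: True}


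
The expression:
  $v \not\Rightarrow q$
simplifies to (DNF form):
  $v \wedge \neg q$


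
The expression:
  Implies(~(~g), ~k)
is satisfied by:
  {g: False, k: False}
  {k: True, g: False}
  {g: True, k: False}


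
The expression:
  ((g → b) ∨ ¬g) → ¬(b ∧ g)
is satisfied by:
  {g: False, b: False}
  {b: True, g: False}
  {g: True, b: False}


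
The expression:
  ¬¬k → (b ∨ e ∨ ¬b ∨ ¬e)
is always true.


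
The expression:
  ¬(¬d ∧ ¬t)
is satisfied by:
  {d: True, t: True}
  {d: True, t: False}
  {t: True, d: False}


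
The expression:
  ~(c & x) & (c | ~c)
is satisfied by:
  {c: False, x: False}
  {x: True, c: False}
  {c: True, x: False}


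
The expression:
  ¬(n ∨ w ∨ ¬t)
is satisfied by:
  {t: True, n: False, w: False}


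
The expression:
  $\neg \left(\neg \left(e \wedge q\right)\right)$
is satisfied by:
  {e: True, q: True}


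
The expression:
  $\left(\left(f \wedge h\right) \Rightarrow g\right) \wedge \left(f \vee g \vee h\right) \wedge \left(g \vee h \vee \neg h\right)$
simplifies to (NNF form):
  $g \vee \left(f \wedge \neg h\right) \vee \left(h \wedge \neg f\right)$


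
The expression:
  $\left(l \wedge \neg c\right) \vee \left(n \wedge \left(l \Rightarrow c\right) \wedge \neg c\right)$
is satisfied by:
  {n: True, l: True, c: False}
  {n: True, l: False, c: False}
  {l: True, n: False, c: False}


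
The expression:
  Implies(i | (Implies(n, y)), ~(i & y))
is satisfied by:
  {y: False, i: False}
  {i: True, y: False}
  {y: True, i: False}


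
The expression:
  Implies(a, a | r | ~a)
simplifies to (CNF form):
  True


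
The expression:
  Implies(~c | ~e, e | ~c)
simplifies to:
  e | ~c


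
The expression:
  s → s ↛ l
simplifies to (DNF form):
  ¬l ∨ ¬s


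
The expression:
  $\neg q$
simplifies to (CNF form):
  $\neg q$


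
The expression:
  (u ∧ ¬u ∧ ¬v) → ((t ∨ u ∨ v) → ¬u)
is always true.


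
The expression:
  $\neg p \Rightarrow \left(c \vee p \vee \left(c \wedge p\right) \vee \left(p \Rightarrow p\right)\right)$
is always true.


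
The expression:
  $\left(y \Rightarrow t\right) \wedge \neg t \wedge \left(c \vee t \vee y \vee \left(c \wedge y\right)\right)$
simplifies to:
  $c \wedge \neg t \wedge \neg y$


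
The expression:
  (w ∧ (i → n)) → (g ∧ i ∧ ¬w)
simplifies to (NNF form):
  (i ∧ ¬n) ∨ ¬w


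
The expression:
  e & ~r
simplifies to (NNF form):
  e & ~r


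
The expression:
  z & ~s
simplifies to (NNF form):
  z & ~s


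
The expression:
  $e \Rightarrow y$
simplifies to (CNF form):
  $y \vee \neg e$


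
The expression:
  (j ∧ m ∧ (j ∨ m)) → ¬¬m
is always true.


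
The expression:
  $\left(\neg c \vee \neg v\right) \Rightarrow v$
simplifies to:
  $v$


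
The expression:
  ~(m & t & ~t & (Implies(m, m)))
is always true.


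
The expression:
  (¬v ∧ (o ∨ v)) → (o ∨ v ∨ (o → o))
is always true.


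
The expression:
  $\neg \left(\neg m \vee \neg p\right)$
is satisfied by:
  {m: True, p: True}


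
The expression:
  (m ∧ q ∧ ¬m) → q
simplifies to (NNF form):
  True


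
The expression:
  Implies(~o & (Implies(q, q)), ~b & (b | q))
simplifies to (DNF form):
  o | (q & ~b)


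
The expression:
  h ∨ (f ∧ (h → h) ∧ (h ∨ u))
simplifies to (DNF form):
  h ∨ (f ∧ u)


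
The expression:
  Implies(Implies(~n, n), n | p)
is always true.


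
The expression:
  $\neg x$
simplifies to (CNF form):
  $\neg x$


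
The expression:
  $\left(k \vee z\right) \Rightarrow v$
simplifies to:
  $v \vee \left(\neg k \wedge \neg z\right)$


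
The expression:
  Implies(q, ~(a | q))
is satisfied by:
  {q: False}


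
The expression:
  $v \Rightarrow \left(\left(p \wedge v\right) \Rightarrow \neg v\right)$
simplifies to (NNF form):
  $\neg p \vee \neg v$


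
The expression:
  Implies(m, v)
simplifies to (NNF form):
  v | ~m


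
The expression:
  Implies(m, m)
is always true.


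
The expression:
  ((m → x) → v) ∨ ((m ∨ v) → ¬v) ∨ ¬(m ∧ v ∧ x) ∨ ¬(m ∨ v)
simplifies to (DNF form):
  True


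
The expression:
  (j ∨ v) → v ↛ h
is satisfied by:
  {h: False, v: False, j: False}
  {v: True, h: False, j: False}
  {j: True, v: True, h: False}
  {h: True, v: False, j: False}


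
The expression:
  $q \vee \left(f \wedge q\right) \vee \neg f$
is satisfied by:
  {q: True, f: False}
  {f: False, q: False}
  {f: True, q: True}


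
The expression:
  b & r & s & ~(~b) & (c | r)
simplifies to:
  b & r & s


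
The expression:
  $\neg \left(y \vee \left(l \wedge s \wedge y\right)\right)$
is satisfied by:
  {y: False}


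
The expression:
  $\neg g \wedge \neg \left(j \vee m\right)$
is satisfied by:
  {g: False, j: False, m: False}


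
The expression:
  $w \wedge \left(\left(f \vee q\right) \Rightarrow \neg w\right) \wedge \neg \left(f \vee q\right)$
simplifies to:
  $w \wedge \neg f \wedge \neg q$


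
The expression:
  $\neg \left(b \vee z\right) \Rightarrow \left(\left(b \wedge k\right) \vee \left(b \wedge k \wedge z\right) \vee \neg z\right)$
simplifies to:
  $\text{True}$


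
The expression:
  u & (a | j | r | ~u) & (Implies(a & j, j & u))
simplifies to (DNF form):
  (a & u) | (j & u) | (r & u)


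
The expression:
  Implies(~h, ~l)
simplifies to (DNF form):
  h | ~l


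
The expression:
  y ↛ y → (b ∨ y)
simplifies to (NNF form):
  True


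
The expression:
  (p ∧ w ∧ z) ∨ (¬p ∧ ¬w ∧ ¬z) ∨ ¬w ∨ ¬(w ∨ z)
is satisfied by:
  {z: True, p: True, w: False}
  {z: True, p: False, w: False}
  {p: True, z: False, w: False}
  {z: False, p: False, w: False}
  {z: True, w: True, p: True}


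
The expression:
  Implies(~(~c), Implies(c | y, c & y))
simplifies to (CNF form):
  y | ~c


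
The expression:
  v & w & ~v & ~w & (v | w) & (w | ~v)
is never true.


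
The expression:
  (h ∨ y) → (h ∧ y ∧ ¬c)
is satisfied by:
  {c: False, y: False, h: False}
  {c: True, y: False, h: False}
  {y: True, h: True, c: False}


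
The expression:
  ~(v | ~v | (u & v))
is never true.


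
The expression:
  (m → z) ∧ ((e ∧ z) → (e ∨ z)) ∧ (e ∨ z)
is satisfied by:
  {z: True, e: True, m: False}
  {z: True, e: False, m: False}
  {z: True, m: True, e: True}
  {z: True, m: True, e: False}
  {e: True, m: False, z: False}


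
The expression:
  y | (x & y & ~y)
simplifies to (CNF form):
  y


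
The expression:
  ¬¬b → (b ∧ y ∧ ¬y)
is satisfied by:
  {b: False}


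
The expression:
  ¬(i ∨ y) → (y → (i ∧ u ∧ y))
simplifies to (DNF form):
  True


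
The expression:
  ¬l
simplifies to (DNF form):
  ¬l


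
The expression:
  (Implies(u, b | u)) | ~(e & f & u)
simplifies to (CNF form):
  True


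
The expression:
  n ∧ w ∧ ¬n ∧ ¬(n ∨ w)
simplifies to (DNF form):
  False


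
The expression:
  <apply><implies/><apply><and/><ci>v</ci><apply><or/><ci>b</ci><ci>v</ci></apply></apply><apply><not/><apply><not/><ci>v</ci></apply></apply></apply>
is always true.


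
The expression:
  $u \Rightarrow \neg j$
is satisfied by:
  {u: False, j: False}
  {j: True, u: False}
  {u: True, j: False}


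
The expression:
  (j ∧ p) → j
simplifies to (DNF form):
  True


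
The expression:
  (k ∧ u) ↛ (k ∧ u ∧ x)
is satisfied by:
  {k: True, u: True, x: False}


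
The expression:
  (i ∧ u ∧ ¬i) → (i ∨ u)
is always true.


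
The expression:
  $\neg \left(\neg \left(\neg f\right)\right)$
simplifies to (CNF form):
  $\neg f$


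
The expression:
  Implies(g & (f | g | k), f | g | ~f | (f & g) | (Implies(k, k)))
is always true.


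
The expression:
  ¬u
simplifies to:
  ¬u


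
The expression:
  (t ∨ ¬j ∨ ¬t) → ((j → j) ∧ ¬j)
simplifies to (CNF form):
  ¬j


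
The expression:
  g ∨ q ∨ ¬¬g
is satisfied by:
  {q: True, g: True}
  {q: True, g: False}
  {g: True, q: False}


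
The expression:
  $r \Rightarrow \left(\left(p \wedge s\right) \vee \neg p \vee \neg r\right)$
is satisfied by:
  {s: True, p: False, r: False}
  {p: False, r: False, s: False}
  {r: True, s: True, p: False}
  {r: True, p: False, s: False}
  {s: True, p: True, r: False}
  {p: True, s: False, r: False}
  {r: True, p: True, s: True}


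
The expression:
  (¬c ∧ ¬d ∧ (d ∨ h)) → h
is always true.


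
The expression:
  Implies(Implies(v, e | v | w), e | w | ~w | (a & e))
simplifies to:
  True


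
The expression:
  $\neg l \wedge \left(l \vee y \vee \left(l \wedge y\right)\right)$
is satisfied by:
  {y: True, l: False}


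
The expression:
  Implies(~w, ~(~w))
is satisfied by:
  {w: True}


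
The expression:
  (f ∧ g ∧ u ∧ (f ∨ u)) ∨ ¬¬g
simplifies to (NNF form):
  g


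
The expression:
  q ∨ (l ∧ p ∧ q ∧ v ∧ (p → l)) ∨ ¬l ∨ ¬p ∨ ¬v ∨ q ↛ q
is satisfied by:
  {q: True, l: False, v: False, p: False}
  {q: False, l: False, v: False, p: False}
  {q: True, p: True, l: False, v: False}
  {p: True, q: False, l: False, v: False}
  {q: True, v: True, p: False, l: False}
  {v: True, p: False, l: False, q: False}
  {q: True, p: True, v: True, l: False}
  {p: True, v: True, q: False, l: False}
  {q: True, l: True, p: False, v: False}
  {l: True, p: False, v: False, q: False}
  {q: True, p: True, l: True, v: False}
  {p: True, l: True, q: False, v: False}
  {q: True, v: True, l: True, p: False}
  {v: True, l: True, p: False, q: False}
  {q: True, p: True, v: True, l: True}


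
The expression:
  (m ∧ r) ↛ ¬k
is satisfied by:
  {r: True, m: True, k: True}


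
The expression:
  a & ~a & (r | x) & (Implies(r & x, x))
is never true.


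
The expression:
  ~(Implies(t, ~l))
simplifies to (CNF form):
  l & t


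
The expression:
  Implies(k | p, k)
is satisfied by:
  {k: True, p: False}
  {p: False, k: False}
  {p: True, k: True}


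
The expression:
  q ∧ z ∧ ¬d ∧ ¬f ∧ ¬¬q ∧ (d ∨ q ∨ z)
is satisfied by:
  {z: True, q: True, d: False, f: False}


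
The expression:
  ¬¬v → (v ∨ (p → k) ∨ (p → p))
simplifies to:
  True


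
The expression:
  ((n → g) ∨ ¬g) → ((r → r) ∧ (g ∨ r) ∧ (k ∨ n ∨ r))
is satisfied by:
  {r: True, k: True, g: True, n: True}
  {r: True, k: True, g: True, n: False}
  {r: True, g: True, n: True, k: False}
  {r: True, g: True, n: False, k: False}
  {r: True, k: True, n: True, g: False}
  {r: True, k: True, n: False, g: False}
  {r: True, n: True, g: False, k: False}
  {r: True, n: False, g: False, k: False}
  {k: True, g: True, n: True, r: False}
  {k: True, g: True, n: False, r: False}
  {g: True, n: True, r: False, k: False}


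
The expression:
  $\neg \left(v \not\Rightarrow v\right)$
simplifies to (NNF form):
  $\text{True}$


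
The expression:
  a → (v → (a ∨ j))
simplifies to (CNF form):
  True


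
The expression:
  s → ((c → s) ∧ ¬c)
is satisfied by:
  {s: False, c: False}
  {c: True, s: False}
  {s: True, c: False}


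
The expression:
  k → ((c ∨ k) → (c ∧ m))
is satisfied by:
  {c: True, m: True, k: False}
  {c: True, m: False, k: False}
  {m: True, c: False, k: False}
  {c: False, m: False, k: False}
  {c: True, k: True, m: True}


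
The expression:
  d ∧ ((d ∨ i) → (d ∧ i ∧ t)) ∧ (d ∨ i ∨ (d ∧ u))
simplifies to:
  d ∧ i ∧ t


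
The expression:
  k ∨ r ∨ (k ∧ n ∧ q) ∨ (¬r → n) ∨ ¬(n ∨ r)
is always true.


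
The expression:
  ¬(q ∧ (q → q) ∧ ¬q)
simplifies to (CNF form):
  True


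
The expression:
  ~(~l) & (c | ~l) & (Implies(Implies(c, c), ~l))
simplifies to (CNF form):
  False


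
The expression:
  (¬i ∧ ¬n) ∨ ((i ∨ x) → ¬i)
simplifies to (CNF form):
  ¬i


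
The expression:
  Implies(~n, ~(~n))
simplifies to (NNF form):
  n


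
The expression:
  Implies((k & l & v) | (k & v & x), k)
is always true.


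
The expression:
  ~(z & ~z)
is always true.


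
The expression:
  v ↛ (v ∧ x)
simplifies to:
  v ∧ ¬x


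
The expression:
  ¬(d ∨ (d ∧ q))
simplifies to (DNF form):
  ¬d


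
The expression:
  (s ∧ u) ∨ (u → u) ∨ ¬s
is always true.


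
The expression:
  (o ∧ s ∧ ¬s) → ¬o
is always true.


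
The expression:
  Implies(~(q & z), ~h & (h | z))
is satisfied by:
  {z: True, q: True, h: False}
  {z: True, h: False, q: False}
  {z: True, q: True, h: True}


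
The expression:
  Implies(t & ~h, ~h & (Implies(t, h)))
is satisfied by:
  {h: True, t: False}
  {t: False, h: False}
  {t: True, h: True}


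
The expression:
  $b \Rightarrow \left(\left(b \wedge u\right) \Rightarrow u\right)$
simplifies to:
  $\text{True}$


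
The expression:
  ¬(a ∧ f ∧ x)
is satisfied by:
  {x: False, a: False, f: False}
  {f: True, x: False, a: False}
  {a: True, x: False, f: False}
  {f: True, a: True, x: False}
  {x: True, f: False, a: False}
  {f: True, x: True, a: False}
  {a: True, x: True, f: False}


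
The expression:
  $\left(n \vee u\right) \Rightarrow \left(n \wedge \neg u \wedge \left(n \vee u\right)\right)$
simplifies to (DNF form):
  $\neg u$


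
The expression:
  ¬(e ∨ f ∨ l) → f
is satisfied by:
  {l: True, e: True, f: True}
  {l: True, e: True, f: False}
  {l: True, f: True, e: False}
  {l: True, f: False, e: False}
  {e: True, f: True, l: False}
  {e: True, f: False, l: False}
  {f: True, e: False, l: False}


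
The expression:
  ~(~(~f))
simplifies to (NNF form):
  ~f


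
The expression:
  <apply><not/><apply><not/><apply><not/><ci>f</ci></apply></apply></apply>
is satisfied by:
  {f: False}


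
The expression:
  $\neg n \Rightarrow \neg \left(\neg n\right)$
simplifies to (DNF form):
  $n$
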